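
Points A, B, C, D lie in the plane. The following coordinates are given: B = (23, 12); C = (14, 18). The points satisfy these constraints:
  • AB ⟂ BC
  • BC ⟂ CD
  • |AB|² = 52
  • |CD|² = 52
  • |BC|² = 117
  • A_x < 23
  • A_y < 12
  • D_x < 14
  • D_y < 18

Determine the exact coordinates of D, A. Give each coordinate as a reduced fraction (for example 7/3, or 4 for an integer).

D = (10, 12)
A = (19, 6)

1. D_x = 10  [[BC ⟂ CD ⇒ -9x+6y+18=0] ∩ [|D−(14, 18)|²=52]]
2. D_y = 12  [[BC ⟂ CD ⇒ -9x+6y+18=0] ∩ [|D−(14, 18)|²=52]]
   so D = (10, 12)
3. A_x = 19  [[AB ⟂ BC ⇒ 9x-6y-135=0] ∩ [|A−(23, 12)|²=52]]
4. A_y = 6  [[AB ⟂ BC ⇒ 9x-6y-135=0] ∩ [|A−(23, 12)|²=52]]
   so A = (19, 6)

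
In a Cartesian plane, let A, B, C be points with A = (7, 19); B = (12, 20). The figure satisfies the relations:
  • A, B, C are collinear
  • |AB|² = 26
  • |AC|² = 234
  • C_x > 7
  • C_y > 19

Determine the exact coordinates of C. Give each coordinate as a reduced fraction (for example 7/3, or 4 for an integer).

C = (22, 22)

1. C_x = 22  [[A, B, C are collinear ⇒ -1x+5y-88=0] ∩ [|C−(7, 19)|²=234]]
2. C_y = 22  [[A, B, C are collinear ⇒ -1x+5y-88=0] ∩ [|C−(7, 19)|²=234]]
   so C = (22, 22)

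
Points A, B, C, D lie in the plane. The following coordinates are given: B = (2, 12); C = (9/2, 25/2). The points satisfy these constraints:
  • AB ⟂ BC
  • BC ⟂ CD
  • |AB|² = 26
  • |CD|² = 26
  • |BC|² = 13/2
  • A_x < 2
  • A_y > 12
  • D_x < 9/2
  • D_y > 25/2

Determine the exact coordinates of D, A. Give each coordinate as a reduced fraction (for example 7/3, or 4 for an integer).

D = (7/2, 35/2)
A = (1, 17)

1. D_x = 7/2  [[BC ⟂ CD ⇒ 5/2x+1/2y-35/2=0] ∩ [|D−(9/2, 25/2)|²=26]]
2. D_y = 35/2  [[BC ⟂ CD ⇒ 5/2x+1/2y-35/2=0] ∩ [|D−(9/2, 25/2)|²=26]]
   so D = (7/2, 35/2)
3. A_x = 1  [[AB ⟂ BC ⇒ -5/2x-1/2y+11=0] ∩ [|A−(2, 12)|²=26]]
4. A_y = 17  [[AB ⟂ BC ⇒ -5/2x-1/2y+11=0] ∩ [|A−(2, 12)|²=26]]
   so A = (1, 17)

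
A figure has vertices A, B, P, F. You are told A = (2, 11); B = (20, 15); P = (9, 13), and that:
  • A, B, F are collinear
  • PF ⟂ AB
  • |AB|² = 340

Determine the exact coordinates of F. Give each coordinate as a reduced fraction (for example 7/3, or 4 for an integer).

1. F_x = 773/85  [[A, B, F are collinear ⇒ -4x+18y-190=0] ∩ [PF ⟂ AB ⇒ 18x+4y-214=0]]
2. F_y = 1069/85  [[A, B, F are collinear ⇒ -4x+18y-190=0] ∩ [PF ⟂ AB ⇒ 18x+4y-214=0]]
   so F = (773/85, 1069/85)

F = (773/85, 1069/85)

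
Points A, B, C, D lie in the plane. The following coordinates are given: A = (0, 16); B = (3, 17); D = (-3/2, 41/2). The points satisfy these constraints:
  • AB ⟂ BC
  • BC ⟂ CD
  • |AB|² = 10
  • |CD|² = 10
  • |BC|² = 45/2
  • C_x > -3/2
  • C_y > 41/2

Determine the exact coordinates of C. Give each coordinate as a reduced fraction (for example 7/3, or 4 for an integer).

C = (3/2, 43/2)

1. C_x = 3/2  [[AB ⟂ BC ⇒ 3x+1y-26=0] ∩ [|C−(-3/2, 41/2)|²=10]]
2. C_y = 43/2  [[AB ⟂ BC ⇒ 3x+1y-26=0] ∩ [|C−(-3/2, 41/2)|²=10]]
   so C = (3/2, 43/2)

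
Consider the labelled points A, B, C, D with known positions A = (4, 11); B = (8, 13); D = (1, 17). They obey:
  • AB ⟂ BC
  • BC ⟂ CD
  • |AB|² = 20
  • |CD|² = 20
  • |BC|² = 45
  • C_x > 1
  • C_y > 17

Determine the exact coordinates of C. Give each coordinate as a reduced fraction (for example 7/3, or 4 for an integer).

C = (5, 19)

1. C_x = 5  [[AB ⟂ BC ⇒ 4x+2y-58=0] ∩ [|C−(1, 17)|²=20]]
2. C_y = 19  [[AB ⟂ BC ⇒ 4x+2y-58=0] ∩ [|C−(1, 17)|²=20]]
   so C = (5, 19)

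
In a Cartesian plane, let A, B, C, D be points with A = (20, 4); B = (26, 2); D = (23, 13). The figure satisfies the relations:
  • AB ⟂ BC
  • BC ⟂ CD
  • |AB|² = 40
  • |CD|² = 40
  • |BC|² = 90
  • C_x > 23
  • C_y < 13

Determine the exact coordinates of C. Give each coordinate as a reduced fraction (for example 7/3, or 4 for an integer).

1. C_x = 29  [[AB ⟂ BC ⇒ 6x-2y-152=0] ∩ [|C−(23, 13)|²=40]]
2. C_y = 11  [[AB ⟂ BC ⇒ 6x-2y-152=0] ∩ [|C−(23, 13)|²=40]]
   so C = (29, 11)

C = (29, 11)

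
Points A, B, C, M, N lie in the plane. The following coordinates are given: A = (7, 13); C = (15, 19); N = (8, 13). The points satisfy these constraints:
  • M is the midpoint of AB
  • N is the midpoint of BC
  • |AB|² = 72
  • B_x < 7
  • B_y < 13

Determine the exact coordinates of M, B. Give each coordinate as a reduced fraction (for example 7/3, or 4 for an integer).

1. B_x = 1  [B = 2·N−C = 2·(8, 13)−(15, 19)]
2. B_y = 7  [B = 2·N−C = 2·(8, 13)−(15, 19)]
   so B = (1, 7)
3. M_x = 4  [2·M = A+B = (7, 13)+(1, 7)]
4. M_y = 10  [2·M = A+B = (7, 13)+(1, 7)]
   so M = (4, 10)

M = (4, 10)
B = (1, 7)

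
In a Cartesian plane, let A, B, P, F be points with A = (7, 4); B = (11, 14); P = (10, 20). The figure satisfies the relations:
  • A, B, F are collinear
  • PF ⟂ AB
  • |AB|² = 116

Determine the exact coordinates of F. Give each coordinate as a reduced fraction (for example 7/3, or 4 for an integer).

F = (375/29, 546/29)

1. F_x = 375/29  [[A, B, F are collinear ⇒ -10x+4y+54=0] ∩ [PF ⟂ AB ⇒ 4x+10y-240=0]]
2. F_y = 546/29  [[A, B, F are collinear ⇒ -10x+4y+54=0] ∩ [PF ⟂ AB ⇒ 4x+10y-240=0]]
   so F = (375/29, 546/29)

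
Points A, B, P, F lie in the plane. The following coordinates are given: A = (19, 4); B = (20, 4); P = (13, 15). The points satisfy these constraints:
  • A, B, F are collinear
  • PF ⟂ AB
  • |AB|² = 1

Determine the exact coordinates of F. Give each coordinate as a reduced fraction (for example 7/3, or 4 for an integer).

F = (13, 4)

1. F_x = 13  [[A, B, F are collinear ⇒ 1y-4=0] ∩ [PF ⟂ AB ⇒ 1x-13=0]]
2. F_y = 4  [[A, B, F are collinear ⇒ 1y-4=0] ∩ [PF ⟂ AB ⇒ 1x-13=0]]
   so F = (13, 4)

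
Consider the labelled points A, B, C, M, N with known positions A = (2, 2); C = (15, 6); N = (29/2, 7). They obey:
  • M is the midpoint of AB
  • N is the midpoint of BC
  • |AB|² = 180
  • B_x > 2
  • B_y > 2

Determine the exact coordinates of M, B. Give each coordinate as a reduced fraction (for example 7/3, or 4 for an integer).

M = (8, 5)
B = (14, 8)

1. B_x = 14  [B = 2·N−C = 2·(29/2, 7)−(15, 6)]
2. B_y = 8  [B = 2·N−C = 2·(29/2, 7)−(15, 6)]
   so B = (14, 8)
3. M_x = 8  [2·M = A+B = (2, 2)+(14, 8)]
4. M_y = 5  [2·M = A+B = (2, 2)+(14, 8)]
   so M = (8, 5)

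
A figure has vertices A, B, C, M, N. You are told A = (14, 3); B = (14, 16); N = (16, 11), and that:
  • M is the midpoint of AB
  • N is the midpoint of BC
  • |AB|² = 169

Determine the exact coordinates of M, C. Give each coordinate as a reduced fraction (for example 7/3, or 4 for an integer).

M = (14, 19/2)
C = (18, 6)

1. M_x = 14  [2·M = A+B = (14, 3)+(14, 16)]
2. M_y = 19/2  [2·M = A+B = (14, 3)+(14, 16)]
   so M = (14, 19/2)
3. C_x = 18  [C = 2·N−B = 2·(16, 11)−(14, 16)]
4. C_y = 6  [C = 2·N−B = 2·(16, 11)−(14, 16)]
   so C = (18, 6)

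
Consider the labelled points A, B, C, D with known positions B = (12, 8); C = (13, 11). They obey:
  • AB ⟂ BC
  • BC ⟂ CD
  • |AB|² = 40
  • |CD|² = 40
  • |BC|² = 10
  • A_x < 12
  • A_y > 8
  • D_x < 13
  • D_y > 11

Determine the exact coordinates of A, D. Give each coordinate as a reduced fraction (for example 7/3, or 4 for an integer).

A = (6, 10)
D = (7, 13)

1. A_x = 6  [[AB ⟂ BC ⇒ -1x-3y+36=0] ∩ [|A−(12, 8)|²=40]]
2. A_y = 10  [[AB ⟂ BC ⇒ -1x-3y+36=0] ∩ [|A−(12, 8)|²=40]]
   so A = (6, 10)
3. D_x = 7  [[BC ⟂ CD ⇒ 1x+3y-46=0] ∩ [|D−(13, 11)|²=40]]
4. D_y = 13  [[BC ⟂ CD ⇒ 1x+3y-46=0] ∩ [|D−(13, 11)|²=40]]
   so D = (7, 13)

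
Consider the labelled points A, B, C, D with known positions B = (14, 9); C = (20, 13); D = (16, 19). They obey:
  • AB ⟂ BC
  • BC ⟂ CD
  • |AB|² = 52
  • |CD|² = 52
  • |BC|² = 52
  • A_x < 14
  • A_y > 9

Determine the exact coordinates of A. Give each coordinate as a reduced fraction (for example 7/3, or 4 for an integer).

1. A_x = 10  [[AB ⟂ BC ⇒ -6x-4y+120=0] ∩ [|A−(14, 9)|²=52]]
2. A_y = 15  [[AB ⟂ BC ⇒ -6x-4y+120=0] ∩ [|A−(14, 9)|²=52]]
   so A = (10, 15)

A = (10, 15)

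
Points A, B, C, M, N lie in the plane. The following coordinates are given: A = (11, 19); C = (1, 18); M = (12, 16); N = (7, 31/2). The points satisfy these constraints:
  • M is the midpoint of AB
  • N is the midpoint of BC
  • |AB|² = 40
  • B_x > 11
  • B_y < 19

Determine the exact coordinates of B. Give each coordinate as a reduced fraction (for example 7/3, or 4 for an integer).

B = (13, 13)

1. B_x = 13  [B = 2·M−A = 2·(12, 16)−(11, 19)]
2. B_y = 13  [B = 2·M−A = 2·(12, 16)−(11, 19)]
   so B = (13, 13)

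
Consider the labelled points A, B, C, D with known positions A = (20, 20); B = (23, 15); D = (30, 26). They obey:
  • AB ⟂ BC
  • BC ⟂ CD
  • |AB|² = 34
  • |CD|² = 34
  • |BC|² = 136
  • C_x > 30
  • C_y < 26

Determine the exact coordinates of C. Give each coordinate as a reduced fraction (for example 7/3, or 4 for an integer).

C = (33, 21)

1. C_x = 33  [[AB ⟂ BC ⇒ 3x-5y+6=0] ∩ [|C−(30, 26)|²=34]]
2. C_y = 21  [[AB ⟂ BC ⇒ 3x-5y+6=0] ∩ [|C−(30, 26)|²=34]]
   so C = (33, 21)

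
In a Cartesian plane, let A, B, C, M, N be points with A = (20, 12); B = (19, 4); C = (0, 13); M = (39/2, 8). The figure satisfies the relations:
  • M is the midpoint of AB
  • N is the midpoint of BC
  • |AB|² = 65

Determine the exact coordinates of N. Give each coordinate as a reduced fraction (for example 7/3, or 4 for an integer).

N = (19/2, 17/2)

1. N_x = 19/2  [2·N = B+C = (19, 4)+(0, 13)]
2. N_y = 17/2  [2·N = B+C = (19, 4)+(0, 13)]
   so N = (19/2, 17/2)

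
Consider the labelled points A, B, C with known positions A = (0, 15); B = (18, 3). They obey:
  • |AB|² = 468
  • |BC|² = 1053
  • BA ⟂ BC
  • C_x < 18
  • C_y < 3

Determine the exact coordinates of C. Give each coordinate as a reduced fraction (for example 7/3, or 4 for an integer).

C = (0, -24)

1. C_x = 0  [[BA ⟂ BC ⇒ -18x+12y+288=0] ∩ [|C−(18, 3)|²=1053]]
2. C_y = -24  [[BA ⟂ BC ⇒ -18x+12y+288=0] ∩ [|C−(18, 3)|²=1053]]
   so C = (0, -24)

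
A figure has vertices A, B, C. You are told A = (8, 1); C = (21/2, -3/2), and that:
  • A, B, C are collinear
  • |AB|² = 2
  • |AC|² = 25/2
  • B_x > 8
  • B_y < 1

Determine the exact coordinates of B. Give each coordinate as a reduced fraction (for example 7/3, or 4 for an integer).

B = (9, 0)

1. B_x = 9  [[A, B, C are collinear ⇒ -5/2x-5/2y+45/2=0] ∩ [|B−(8, 1)|²=2]]
2. B_y = 0  [[A, B, C are collinear ⇒ -5/2x-5/2y+45/2=0] ∩ [|B−(8, 1)|²=2]]
   so B = (9, 0)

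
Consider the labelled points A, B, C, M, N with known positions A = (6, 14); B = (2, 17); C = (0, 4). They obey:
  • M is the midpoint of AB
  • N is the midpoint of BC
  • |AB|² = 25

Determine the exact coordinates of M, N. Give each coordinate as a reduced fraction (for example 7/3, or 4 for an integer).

1. M_x = 4  [2·M = A+B = (6, 14)+(2, 17)]
2. M_y = 31/2  [2·M = A+B = (6, 14)+(2, 17)]
   so M = (4, 31/2)
3. N_x = 1  [2·N = B+C = (2, 17)+(0, 4)]
4. N_y = 21/2  [2·N = B+C = (2, 17)+(0, 4)]
   so N = (1, 21/2)

M = (4, 31/2)
N = (1, 21/2)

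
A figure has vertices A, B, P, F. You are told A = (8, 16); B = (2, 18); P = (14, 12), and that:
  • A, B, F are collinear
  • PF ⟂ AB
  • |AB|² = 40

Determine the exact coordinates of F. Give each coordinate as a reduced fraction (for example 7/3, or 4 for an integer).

F = (73/5, 69/5)

1. F_x = 73/5  [[A, B, F are collinear ⇒ -2x-6y+112=0] ∩ [PF ⟂ AB ⇒ -6x+2y+60=0]]
2. F_y = 69/5  [[A, B, F are collinear ⇒ -2x-6y+112=0] ∩ [PF ⟂ AB ⇒ -6x+2y+60=0]]
   so F = (73/5, 69/5)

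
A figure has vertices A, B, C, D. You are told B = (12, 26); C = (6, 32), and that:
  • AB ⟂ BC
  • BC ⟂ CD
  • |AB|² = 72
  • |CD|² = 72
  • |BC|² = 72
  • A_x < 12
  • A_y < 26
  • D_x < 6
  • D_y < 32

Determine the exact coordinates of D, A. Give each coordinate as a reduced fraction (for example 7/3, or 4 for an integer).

1. D_x = 0  [[BC ⟂ CD ⇒ -6x+6y-156=0] ∩ [|D−(6, 32)|²=72]]
2. D_y = 26  [[BC ⟂ CD ⇒ -6x+6y-156=0] ∩ [|D−(6, 32)|²=72]]
   so D = (0, 26)
3. A_x = 6  [[AB ⟂ BC ⇒ 6x-6y+84=0] ∩ [|A−(12, 26)|²=72]]
4. A_y = 20  [[AB ⟂ BC ⇒ 6x-6y+84=0] ∩ [|A−(12, 26)|²=72]]
   so A = (6, 20)

D = (0, 26)
A = (6, 20)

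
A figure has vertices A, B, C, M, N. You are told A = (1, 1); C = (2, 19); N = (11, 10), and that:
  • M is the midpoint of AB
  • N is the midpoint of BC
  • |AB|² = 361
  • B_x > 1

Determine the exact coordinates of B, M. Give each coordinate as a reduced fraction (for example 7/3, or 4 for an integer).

1. B_x = 20  [B = 2·N−C = 2·(11, 10)−(2, 19)]
2. B_y = 1  [B = 2·N−C = 2·(11, 10)−(2, 19)]
   so B = (20, 1)
3. M_x = 21/2  [2·M = A+B = (1, 1)+(20, 1)]
4. M_y = 1  [2·M = A+B = (1, 1)+(20, 1)]
   so M = (21/2, 1)

B = (20, 1)
M = (21/2, 1)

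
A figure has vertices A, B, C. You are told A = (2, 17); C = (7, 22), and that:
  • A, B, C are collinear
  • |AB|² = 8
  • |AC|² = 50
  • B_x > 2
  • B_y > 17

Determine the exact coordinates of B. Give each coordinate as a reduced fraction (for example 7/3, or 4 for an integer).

B = (4, 19)

1. B_x = 4  [[A, B, C are collinear ⇒ 5x-5y+75=0] ∩ [|B−(2, 17)|²=8]]
2. B_y = 19  [[A, B, C are collinear ⇒ 5x-5y+75=0] ∩ [|B−(2, 17)|²=8]]
   so B = (4, 19)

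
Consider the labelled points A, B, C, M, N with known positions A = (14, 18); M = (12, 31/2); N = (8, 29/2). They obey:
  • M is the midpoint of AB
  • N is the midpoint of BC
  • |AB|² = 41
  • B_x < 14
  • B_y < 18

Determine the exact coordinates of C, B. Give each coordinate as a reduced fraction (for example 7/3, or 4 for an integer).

C = (6, 16)
B = (10, 13)

1. B_x = 10  [B = 2·M−A = 2·(12, 31/2)−(14, 18)]
2. B_y = 13  [B = 2·M−A = 2·(12, 31/2)−(14, 18)]
   so B = (10, 13)
3. C_x = 6  [C = 2·N−B = 2·(8, 29/2)−(10, 13)]
4. C_y = 16  [C = 2·N−B = 2·(8, 29/2)−(10, 13)]
   so C = (6, 16)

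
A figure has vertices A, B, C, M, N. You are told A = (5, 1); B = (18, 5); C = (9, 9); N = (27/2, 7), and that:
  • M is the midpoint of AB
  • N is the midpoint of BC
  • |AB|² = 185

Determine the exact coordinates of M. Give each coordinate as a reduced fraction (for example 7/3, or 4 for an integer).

M = (23/2, 3)

1. M_x = 23/2  [2·M = A+B = (5, 1)+(18, 5)]
2. M_y = 3  [2·M = A+B = (5, 1)+(18, 5)]
   so M = (23/2, 3)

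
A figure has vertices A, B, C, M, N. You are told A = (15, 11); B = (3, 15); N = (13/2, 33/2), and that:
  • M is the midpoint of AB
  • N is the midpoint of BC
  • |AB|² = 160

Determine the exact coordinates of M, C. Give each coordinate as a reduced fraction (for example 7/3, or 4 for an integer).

M = (9, 13)
C = (10, 18)

1. M_x = 9  [2·M = A+B = (15, 11)+(3, 15)]
2. M_y = 13  [2·M = A+B = (15, 11)+(3, 15)]
   so M = (9, 13)
3. C_x = 10  [C = 2·N−B = 2·(13/2, 33/2)−(3, 15)]
4. C_y = 18  [C = 2·N−B = 2·(13/2, 33/2)−(3, 15)]
   so C = (10, 18)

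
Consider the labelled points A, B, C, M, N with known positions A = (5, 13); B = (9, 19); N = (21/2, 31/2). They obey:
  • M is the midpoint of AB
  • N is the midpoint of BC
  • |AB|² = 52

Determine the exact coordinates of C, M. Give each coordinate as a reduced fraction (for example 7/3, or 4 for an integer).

1. M_x = 7  [2·M = A+B = (5, 13)+(9, 19)]
2. M_y = 16  [2·M = A+B = (5, 13)+(9, 19)]
   so M = (7, 16)
3. C_x = 12  [C = 2·N−B = 2·(21/2, 31/2)−(9, 19)]
4. C_y = 12  [C = 2·N−B = 2·(21/2, 31/2)−(9, 19)]
   so C = (12, 12)

C = (12, 12)
M = (7, 16)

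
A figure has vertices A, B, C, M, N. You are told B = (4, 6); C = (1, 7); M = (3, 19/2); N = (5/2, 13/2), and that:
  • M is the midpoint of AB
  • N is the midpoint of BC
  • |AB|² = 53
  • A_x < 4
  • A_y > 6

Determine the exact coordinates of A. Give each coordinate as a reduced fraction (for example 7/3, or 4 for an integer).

A = (2, 13)

1. A_x = 2  [A = 2·M−B = 2·(3, 19/2)−(4, 6)]
2. A_y = 13  [A = 2·M−B = 2·(3, 19/2)−(4, 6)]
   so A = (2, 13)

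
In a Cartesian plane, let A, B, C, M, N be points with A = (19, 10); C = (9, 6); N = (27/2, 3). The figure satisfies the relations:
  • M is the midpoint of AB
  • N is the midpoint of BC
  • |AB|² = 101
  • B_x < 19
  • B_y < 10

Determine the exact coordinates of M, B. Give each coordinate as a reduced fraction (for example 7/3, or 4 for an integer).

1. B_x = 18  [B = 2·N−C = 2·(27/2, 3)−(9, 6)]
2. B_y = 0  [B = 2·N−C = 2·(27/2, 3)−(9, 6)]
   so B = (18, 0)
3. M_x = 37/2  [2·M = A+B = (19, 10)+(18, 0)]
4. M_y = 5  [2·M = A+B = (19, 10)+(18, 0)]
   so M = (37/2, 5)

M = (37/2, 5)
B = (18, 0)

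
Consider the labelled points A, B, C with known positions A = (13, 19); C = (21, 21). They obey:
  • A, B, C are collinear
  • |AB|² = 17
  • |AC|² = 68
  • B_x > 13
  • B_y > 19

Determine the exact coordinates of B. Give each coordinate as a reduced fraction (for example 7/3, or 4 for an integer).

B = (17, 20)

1. B_x = 17  [[A, B, C are collinear ⇒ 2x-8y+126=0] ∩ [|B−(13, 19)|²=17]]
2. B_y = 20  [[A, B, C are collinear ⇒ 2x-8y+126=0] ∩ [|B−(13, 19)|²=17]]
   so B = (17, 20)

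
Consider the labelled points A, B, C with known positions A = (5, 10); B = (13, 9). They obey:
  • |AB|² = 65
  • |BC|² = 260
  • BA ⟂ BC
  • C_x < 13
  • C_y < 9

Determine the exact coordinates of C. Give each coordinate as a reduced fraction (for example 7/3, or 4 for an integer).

1. C_x = 11  [[BA ⟂ BC ⇒ -8x+1y+95=0] ∩ [|C−(13, 9)|²=260]]
2. C_y = -7  [[BA ⟂ BC ⇒ -8x+1y+95=0] ∩ [|C−(13, 9)|²=260]]
   so C = (11, -7)

C = (11, -7)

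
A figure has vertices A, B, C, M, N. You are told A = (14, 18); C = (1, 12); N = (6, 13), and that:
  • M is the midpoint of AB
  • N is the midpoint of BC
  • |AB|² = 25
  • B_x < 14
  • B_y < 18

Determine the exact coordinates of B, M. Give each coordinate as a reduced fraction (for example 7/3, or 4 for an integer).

1. B_x = 11  [B = 2·N−C = 2·(6, 13)−(1, 12)]
2. B_y = 14  [B = 2·N−C = 2·(6, 13)−(1, 12)]
   so B = (11, 14)
3. M_x = 25/2  [2·M = A+B = (14, 18)+(11, 14)]
4. M_y = 16  [2·M = A+B = (14, 18)+(11, 14)]
   so M = (25/2, 16)

B = (11, 14)
M = (25/2, 16)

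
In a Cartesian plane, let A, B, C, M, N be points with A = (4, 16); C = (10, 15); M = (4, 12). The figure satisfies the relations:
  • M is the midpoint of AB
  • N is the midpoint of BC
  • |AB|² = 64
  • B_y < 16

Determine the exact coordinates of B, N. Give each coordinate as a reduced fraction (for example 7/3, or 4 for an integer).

B = (4, 8)
N = (7, 23/2)

1. B_x = 4  [B = 2·M−A = 2·(4, 12)−(4, 16)]
2. B_y = 8  [B = 2·M−A = 2·(4, 12)−(4, 16)]
   so B = (4, 8)
3. N_x = 7  [2·N = B+C = (4, 8)+(10, 15)]
4. N_y = 23/2  [2·N = B+C = (4, 8)+(10, 15)]
   so N = (7, 23/2)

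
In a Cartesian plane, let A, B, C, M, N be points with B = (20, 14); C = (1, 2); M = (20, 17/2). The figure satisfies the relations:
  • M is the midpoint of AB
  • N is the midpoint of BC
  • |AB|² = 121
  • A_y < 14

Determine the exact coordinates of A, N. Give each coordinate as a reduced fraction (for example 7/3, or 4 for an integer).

A = (20, 3)
N = (21/2, 8)

1. A_x = 20  [A = 2·M−B = 2·(20, 17/2)−(20, 14)]
2. A_y = 3  [A = 2·M−B = 2·(20, 17/2)−(20, 14)]
   so A = (20, 3)
3. N_x = 21/2  [2·N = B+C = (20, 14)+(1, 2)]
4. N_y = 8  [2·N = B+C = (20, 14)+(1, 2)]
   so N = (21/2, 8)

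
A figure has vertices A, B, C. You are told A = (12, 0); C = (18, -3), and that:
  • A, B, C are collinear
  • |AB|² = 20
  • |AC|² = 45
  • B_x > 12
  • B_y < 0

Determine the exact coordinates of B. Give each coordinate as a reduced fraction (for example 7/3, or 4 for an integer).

1. B_x = 16  [[A, B, C are collinear ⇒ -3x-6y+36=0] ∩ [|B−(12, 0)|²=20]]
2. B_y = -2  [[A, B, C are collinear ⇒ -3x-6y+36=0] ∩ [|B−(12, 0)|²=20]]
   so B = (16, -2)

B = (16, -2)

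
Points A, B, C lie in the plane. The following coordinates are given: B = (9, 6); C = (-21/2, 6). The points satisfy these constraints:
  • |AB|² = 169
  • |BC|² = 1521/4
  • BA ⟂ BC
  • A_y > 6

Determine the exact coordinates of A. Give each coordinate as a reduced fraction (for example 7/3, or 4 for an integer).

1. A_x = 9  [[BA ⟂ BC ⇒ -39/2x+351/2=0] ∩ [|A−(9, 6)|²=169]]
2. A_y = 19  [[BA ⟂ BC ⇒ -39/2x+351/2=0] ∩ [|A−(9, 6)|²=169]]
   so A = (9, 19)

A = (9, 19)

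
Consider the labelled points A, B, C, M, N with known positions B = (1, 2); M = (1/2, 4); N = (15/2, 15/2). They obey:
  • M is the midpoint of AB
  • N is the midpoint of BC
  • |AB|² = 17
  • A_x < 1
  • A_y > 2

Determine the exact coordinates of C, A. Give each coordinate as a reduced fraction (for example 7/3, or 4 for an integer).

C = (14, 13)
A = (0, 6)

1. A_x = 0  [A = 2·M−B = 2·(1/2, 4)−(1, 2)]
2. A_y = 6  [A = 2·M−B = 2·(1/2, 4)−(1, 2)]
   so A = (0, 6)
3. C_x = 14  [C = 2·N−B = 2·(15/2, 15/2)−(1, 2)]
4. C_y = 13  [C = 2·N−B = 2·(15/2, 15/2)−(1, 2)]
   so C = (14, 13)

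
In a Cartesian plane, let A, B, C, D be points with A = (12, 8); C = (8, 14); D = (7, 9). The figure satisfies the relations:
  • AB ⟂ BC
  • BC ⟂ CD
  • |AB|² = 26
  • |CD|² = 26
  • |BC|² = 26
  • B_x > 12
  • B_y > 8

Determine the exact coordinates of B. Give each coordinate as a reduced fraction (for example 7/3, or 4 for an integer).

1. B_x = 13  [[BC ⟂ CD ⇒ 1x+5y-78=0] ∩ [|B−(12, 8)|²=26]]
2. B_y = 13  [[BC ⟂ CD ⇒ 1x+5y-78=0] ∩ [|B−(12, 8)|²=26]]
   so B = (13, 13)

B = (13, 13)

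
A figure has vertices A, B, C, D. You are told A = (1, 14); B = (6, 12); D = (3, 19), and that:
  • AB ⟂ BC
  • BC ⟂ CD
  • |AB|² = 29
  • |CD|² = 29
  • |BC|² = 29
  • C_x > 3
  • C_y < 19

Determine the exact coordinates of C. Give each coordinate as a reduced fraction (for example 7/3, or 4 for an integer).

1. C_x = 8  [[AB ⟂ BC ⇒ 5x-2y-6=0] ∩ [|C−(3, 19)|²=29]]
2. C_y = 17  [[AB ⟂ BC ⇒ 5x-2y-6=0] ∩ [|C−(3, 19)|²=29]]
   so C = (8, 17)

C = (8, 17)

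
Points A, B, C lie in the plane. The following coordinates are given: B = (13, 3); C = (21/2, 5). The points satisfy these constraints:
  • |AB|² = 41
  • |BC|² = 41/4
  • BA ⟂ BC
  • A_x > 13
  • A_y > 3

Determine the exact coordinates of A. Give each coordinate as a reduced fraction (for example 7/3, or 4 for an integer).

1. A_x = 17  [[BA ⟂ BC ⇒ -5/2x+2y+53/2=0] ∩ [|A−(13, 3)|²=41]]
2. A_y = 8  [[BA ⟂ BC ⇒ -5/2x+2y+53/2=0] ∩ [|A−(13, 3)|²=41]]
   so A = (17, 8)

A = (17, 8)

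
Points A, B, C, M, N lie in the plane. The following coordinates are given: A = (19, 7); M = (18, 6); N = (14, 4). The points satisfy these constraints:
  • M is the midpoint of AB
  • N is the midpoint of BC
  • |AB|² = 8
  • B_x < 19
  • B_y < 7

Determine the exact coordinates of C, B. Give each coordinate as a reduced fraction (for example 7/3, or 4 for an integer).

1. B_x = 17  [B = 2·M−A = 2·(18, 6)−(19, 7)]
2. B_y = 5  [B = 2·M−A = 2·(18, 6)−(19, 7)]
   so B = (17, 5)
3. C_x = 11  [C = 2·N−B = 2·(14, 4)−(17, 5)]
4. C_y = 3  [C = 2·N−B = 2·(14, 4)−(17, 5)]
   so C = (11, 3)

C = (11, 3)
B = (17, 5)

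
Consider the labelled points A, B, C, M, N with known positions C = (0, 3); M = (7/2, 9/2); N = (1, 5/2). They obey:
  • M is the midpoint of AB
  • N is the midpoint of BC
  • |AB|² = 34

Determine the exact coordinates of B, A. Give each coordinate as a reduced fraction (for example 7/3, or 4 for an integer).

B = (2, 2)
A = (5, 7)

1. B_x = 2  [B = 2·N−C = 2·(1, 5/2)−(0, 3)]
2. B_y = 2  [B = 2·N−C = 2·(1, 5/2)−(0, 3)]
   so B = (2, 2)
3. A_x = 5  [A = 2·M−B = 2·(7/2, 9/2)−(2, 2)]
4. A_y = 7  [A = 2·M−B = 2·(7/2, 9/2)−(2, 2)]
   so A = (5, 7)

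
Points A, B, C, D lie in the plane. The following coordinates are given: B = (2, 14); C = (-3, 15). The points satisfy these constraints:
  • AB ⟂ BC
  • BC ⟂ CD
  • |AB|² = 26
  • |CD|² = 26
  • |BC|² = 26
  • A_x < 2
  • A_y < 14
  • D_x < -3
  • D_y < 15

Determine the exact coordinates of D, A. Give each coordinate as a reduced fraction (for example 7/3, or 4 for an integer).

D = (-4, 10)
A = (1, 9)

1. D_x = -4  [[BC ⟂ CD ⇒ -5x+1y-30=0] ∩ [|D−(-3, 15)|²=26]]
2. D_y = 10  [[BC ⟂ CD ⇒ -5x+1y-30=0] ∩ [|D−(-3, 15)|²=26]]
   so D = (-4, 10)
3. A_x = 1  [[AB ⟂ BC ⇒ 5x-1y+4=0] ∩ [|A−(2, 14)|²=26]]
4. A_y = 9  [[AB ⟂ BC ⇒ 5x-1y+4=0] ∩ [|A−(2, 14)|²=26]]
   so A = (1, 9)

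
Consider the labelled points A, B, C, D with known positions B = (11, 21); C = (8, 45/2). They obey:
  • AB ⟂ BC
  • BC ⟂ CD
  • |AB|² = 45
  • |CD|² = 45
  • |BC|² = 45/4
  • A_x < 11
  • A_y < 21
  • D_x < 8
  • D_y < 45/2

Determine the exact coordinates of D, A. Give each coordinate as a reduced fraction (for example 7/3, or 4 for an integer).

D = (5, 33/2)
A = (8, 15)

1. D_x = 5  [[BC ⟂ CD ⇒ -3x+3/2y-39/4=0] ∩ [|D−(8, 45/2)|²=45]]
2. D_y = 33/2  [[BC ⟂ CD ⇒ -3x+3/2y-39/4=0] ∩ [|D−(8, 45/2)|²=45]]
   so D = (5, 33/2)
3. A_x = 8  [[AB ⟂ BC ⇒ 3x-3/2y-3/2=0] ∩ [|A−(11, 21)|²=45]]
4. A_y = 15  [[AB ⟂ BC ⇒ 3x-3/2y-3/2=0] ∩ [|A−(11, 21)|²=45]]
   so A = (8, 15)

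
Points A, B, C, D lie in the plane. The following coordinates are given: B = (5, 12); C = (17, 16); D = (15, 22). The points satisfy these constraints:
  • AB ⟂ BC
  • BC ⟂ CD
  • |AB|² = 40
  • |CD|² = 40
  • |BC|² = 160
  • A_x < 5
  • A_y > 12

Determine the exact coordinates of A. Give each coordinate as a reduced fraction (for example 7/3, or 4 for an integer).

A = (3, 18)

1. A_x = 3  [[AB ⟂ BC ⇒ -12x-4y+108=0] ∩ [|A−(5, 12)|²=40]]
2. A_y = 18  [[AB ⟂ BC ⇒ -12x-4y+108=0] ∩ [|A−(5, 12)|²=40]]
   so A = (3, 18)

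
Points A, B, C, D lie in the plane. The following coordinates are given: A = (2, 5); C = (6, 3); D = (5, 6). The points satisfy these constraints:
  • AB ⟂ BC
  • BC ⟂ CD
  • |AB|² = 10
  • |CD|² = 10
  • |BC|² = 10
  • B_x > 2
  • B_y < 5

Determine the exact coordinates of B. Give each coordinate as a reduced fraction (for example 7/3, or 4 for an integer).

B = (3, 2)

1. B_x = 3  [[BC ⟂ CD ⇒ 1x-3y+3=0] ∩ [|B−(2, 5)|²=10]]
2. B_y = 2  [[BC ⟂ CD ⇒ 1x-3y+3=0] ∩ [|B−(2, 5)|²=10]]
   so B = (3, 2)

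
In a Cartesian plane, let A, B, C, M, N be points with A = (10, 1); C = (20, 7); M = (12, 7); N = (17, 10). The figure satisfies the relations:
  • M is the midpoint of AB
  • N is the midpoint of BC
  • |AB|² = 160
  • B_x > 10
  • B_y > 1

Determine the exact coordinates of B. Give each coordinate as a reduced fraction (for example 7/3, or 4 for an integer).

B = (14, 13)

1. B_x = 14  [B = 2·M−A = 2·(12, 7)−(10, 1)]
2. B_y = 13  [B = 2·M−A = 2·(12, 7)−(10, 1)]
   so B = (14, 13)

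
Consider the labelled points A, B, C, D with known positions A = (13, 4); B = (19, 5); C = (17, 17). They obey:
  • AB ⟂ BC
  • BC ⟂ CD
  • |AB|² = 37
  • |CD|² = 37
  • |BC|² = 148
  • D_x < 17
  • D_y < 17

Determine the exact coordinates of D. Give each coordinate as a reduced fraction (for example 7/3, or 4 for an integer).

1. D_x = 11  [[BC ⟂ CD ⇒ -2x+12y-170=0] ∩ [|D−(17, 17)|²=37]]
2. D_y = 16  [[BC ⟂ CD ⇒ -2x+12y-170=0] ∩ [|D−(17, 17)|²=37]]
   so D = (11, 16)

D = (11, 16)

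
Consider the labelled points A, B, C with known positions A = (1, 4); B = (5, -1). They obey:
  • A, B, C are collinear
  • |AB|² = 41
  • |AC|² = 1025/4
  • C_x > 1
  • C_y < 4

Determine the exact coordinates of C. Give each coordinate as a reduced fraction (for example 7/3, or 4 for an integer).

C = (11, -17/2)

1. C_x = 11  [[A, B, C are collinear ⇒ 5x+4y-21=0] ∩ [|C−(1, 4)|²=1025/4]]
2. C_y = -17/2  [[A, B, C are collinear ⇒ 5x+4y-21=0] ∩ [|C−(1, 4)|²=1025/4]]
   so C = (11, -17/2)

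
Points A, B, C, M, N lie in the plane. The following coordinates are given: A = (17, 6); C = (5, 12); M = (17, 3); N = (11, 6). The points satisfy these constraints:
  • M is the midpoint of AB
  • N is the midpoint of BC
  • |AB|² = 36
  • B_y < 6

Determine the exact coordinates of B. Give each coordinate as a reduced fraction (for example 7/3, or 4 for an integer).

B = (17, 0)

1. B_x = 17  [B = 2·M−A = 2·(17, 3)−(17, 6)]
2. B_y = 0  [B = 2·M−A = 2·(17, 3)−(17, 6)]
   so B = (17, 0)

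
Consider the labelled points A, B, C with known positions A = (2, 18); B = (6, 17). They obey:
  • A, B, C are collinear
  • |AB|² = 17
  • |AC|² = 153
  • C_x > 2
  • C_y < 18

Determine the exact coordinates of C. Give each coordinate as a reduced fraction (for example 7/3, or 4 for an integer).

1. C_x = 14  [[A, B, C are collinear ⇒ 1x+4y-74=0] ∩ [|C−(2, 18)|²=153]]
2. C_y = 15  [[A, B, C are collinear ⇒ 1x+4y-74=0] ∩ [|C−(2, 18)|²=153]]
   so C = (14, 15)

C = (14, 15)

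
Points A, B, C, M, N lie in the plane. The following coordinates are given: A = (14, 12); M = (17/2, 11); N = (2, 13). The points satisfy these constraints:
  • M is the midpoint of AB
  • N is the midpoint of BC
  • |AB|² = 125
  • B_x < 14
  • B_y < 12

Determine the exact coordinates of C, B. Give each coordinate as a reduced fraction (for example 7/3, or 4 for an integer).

C = (1, 16)
B = (3, 10)

1. B_x = 3  [B = 2·M−A = 2·(17/2, 11)−(14, 12)]
2. B_y = 10  [B = 2·M−A = 2·(17/2, 11)−(14, 12)]
   so B = (3, 10)
3. C_x = 1  [C = 2·N−B = 2·(2, 13)−(3, 10)]
4. C_y = 16  [C = 2·N−B = 2·(2, 13)−(3, 10)]
   so C = (1, 16)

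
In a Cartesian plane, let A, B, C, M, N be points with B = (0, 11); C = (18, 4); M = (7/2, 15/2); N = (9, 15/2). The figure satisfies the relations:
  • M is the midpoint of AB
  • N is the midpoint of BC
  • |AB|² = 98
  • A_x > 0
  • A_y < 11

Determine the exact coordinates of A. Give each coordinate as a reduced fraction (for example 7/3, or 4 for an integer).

A = (7, 4)

1. A_x = 7  [A = 2·M−B = 2·(7/2, 15/2)−(0, 11)]
2. A_y = 4  [A = 2·M−B = 2·(7/2, 15/2)−(0, 11)]
   so A = (7, 4)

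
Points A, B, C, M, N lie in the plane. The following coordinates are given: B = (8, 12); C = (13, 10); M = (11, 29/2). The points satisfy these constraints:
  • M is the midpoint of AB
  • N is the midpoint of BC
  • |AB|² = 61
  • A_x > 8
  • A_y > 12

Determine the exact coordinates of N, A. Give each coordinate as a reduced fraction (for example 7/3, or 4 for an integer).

N = (21/2, 11)
A = (14, 17)

1. A_x = 14  [A = 2·M−B = 2·(11, 29/2)−(8, 12)]
2. A_y = 17  [A = 2·M−B = 2·(11, 29/2)−(8, 12)]
   so A = (14, 17)
3. N_x = 21/2  [2·N = B+C = (8, 12)+(13, 10)]
4. N_y = 11  [2·N = B+C = (8, 12)+(13, 10)]
   so N = (21/2, 11)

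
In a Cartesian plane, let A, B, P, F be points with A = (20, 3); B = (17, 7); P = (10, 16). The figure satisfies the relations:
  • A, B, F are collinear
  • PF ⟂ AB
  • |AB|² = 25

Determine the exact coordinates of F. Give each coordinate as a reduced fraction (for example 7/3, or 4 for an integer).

F = (254/25, 403/25)

1. F_x = 254/25  [[A, B, F are collinear ⇒ -4x-3y+89=0] ∩ [PF ⟂ AB ⇒ -3x+4y-34=0]]
2. F_y = 403/25  [[A, B, F are collinear ⇒ -4x-3y+89=0] ∩ [PF ⟂ AB ⇒ -3x+4y-34=0]]
   so F = (254/25, 403/25)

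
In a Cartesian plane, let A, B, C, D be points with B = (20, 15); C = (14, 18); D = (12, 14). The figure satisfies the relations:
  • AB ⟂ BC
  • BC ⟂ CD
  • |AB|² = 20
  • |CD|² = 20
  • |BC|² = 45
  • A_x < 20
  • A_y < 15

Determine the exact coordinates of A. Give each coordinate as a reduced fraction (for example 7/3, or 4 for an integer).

1. A_x = 18  [[AB ⟂ BC ⇒ 6x-3y-75=0] ∩ [|A−(20, 15)|²=20]]
2. A_y = 11  [[AB ⟂ BC ⇒ 6x-3y-75=0] ∩ [|A−(20, 15)|²=20]]
   so A = (18, 11)

A = (18, 11)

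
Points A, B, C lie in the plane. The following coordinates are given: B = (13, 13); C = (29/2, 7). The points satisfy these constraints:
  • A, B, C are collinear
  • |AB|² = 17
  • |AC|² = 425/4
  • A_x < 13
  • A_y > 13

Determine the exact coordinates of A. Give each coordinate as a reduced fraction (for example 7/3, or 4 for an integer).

1. A_x = 12  [[A, B, C are collinear ⇒ 6x+3/2y-195/2=0] ∩ [|A−(13, 13)|²=17]]
2. A_y = 17  [[A, B, C are collinear ⇒ 6x+3/2y-195/2=0] ∩ [|A−(13, 13)|²=17]]
   so A = (12, 17)

A = (12, 17)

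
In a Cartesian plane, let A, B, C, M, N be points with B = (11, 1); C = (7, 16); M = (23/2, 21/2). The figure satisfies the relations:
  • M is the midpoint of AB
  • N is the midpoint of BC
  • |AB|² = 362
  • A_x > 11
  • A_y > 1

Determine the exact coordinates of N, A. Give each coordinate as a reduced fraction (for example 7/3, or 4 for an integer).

1. A_x = 12  [A = 2·M−B = 2·(23/2, 21/2)−(11, 1)]
2. A_y = 20  [A = 2·M−B = 2·(23/2, 21/2)−(11, 1)]
   so A = (12, 20)
3. N_x = 9  [2·N = B+C = (11, 1)+(7, 16)]
4. N_y = 17/2  [2·N = B+C = (11, 1)+(7, 16)]
   so N = (9, 17/2)

N = (9, 17/2)
A = (12, 20)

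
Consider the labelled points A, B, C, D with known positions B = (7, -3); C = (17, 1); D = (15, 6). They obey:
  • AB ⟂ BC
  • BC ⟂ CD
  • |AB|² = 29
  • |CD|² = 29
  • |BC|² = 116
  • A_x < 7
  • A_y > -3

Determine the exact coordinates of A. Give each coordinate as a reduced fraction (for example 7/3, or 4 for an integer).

1. A_x = 5  [[AB ⟂ BC ⇒ -10x-4y+58=0] ∩ [|A−(7, -3)|²=29]]
2. A_y = 2  [[AB ⟂ BC ⇒ -10x-4y+58=0] ∩ [|A−(7, -3)|²=29]]
   so A = (5, 2)

A = (5, 2)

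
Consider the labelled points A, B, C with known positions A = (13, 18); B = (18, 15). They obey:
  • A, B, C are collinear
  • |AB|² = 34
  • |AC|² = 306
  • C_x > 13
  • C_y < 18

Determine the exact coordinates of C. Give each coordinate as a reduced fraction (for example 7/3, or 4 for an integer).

1. C_x = 28  [[A, B, C are collinear ⇒ 3x+5y-129=0] ∩ [|C−(13, 18)|²=306]]
2. C_y = 9  [[A, B, C are collinear ⇒ 3x+5y-129=0] ∩ [|C−(13, 18)|²=306]]
   so C = (28, 9)

C = (28, 9)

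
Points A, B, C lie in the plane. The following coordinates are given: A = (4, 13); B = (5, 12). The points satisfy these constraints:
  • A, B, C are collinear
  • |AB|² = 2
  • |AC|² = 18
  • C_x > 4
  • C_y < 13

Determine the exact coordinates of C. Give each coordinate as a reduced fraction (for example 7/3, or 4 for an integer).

1. C_x = 7  [[A, B, C are collinear ⇒ 1x+1y-17=0] ∩ [|C−(4, 13)|²=18]]
2. C_y = 10  [[A, B, C are collinear ⇒ 1x+1y-17=0] ∩ [|C−(4, 13)|²=18]]
   so C = (7, 10)

C = (7, 10)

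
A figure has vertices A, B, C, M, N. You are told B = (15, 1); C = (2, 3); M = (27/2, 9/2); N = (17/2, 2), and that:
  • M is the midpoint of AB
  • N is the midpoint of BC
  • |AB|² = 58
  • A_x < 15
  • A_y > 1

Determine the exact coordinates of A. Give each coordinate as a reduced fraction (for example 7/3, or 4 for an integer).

1. A_x = 12  [A = 2·M−B = 2·(27/2, 9/2)−(15, 1)]
2. A_y = 8  [A = 2·M−B = 2·(27/2, 9/2)−(15, 1)]
   so A = (12, 8)

A = (12, 8)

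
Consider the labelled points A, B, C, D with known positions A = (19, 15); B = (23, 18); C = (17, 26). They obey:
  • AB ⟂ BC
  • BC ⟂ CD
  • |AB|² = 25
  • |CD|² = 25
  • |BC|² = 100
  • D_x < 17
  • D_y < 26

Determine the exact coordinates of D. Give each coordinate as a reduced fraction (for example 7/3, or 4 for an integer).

D = (13, 23)

1. D_x = 13  [[BC ⟂ CD ⇒ -6x+8y-106=0] ∩ [|D−(17, 26)|²=25]]
2. D_y = 23  [[BC ⟂ CD ⇒ -6x+8y-106=0] ∩ [|D−(17, 26)|²=25]]
   so D = (13, 23)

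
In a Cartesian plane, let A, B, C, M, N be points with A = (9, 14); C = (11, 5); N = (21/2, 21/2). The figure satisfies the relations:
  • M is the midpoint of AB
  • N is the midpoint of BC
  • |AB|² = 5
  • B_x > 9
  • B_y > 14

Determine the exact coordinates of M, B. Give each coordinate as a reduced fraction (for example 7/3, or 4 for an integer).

1. B_x = 10  [B = 2·N−C = 2·(21/2, 21/2)−(11, 5)]
2. B_y = 16  [B = 2·N−C = 2·(21/2, 21/2)−(11, 5)]
   so B = (10, 16)
3. M_x = 19/2  [2·M = A+B = (9, 14)+(10, 16)]
4. M_y = 15  [2·M = A+B = (9, 14)+(10, 16)]
   so M = (19/2, 15)

M = (19/2, 15)
B = (10, 16)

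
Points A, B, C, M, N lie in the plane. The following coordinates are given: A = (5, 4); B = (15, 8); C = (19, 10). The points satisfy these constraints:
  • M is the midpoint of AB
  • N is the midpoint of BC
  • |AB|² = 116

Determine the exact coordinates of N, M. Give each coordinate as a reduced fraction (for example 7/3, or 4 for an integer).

1. M_x = 10  [2·M = A+B = (5, 4)+(15, 8)]
2. M_y = 6  [2·M = A+B = (5, 4)+(15, 8)]
   so M = (10, 6)
3. N_x = 17  [2·N = B+C = (15, 8)+(19, 10)]
4. N_y = 9  [2·N = B+C = (15, 8)+(19, 10)]
   so N = (17, 9)

N = (17, 9)
M = (10, 6)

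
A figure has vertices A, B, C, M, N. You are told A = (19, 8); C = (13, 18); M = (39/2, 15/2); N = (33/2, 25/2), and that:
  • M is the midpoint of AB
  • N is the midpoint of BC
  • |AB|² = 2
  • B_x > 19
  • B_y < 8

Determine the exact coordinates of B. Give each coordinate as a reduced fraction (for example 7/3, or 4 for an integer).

1. B_x = 20  [B = 2·M−A = 2·(39/2, 15/2)−(19, 8)]
2. B_y = 7  [B = 2·M−A = 2·(39/2, 15/2)−(19, 8)]
   so B = (20, 7)

B = (20, 7)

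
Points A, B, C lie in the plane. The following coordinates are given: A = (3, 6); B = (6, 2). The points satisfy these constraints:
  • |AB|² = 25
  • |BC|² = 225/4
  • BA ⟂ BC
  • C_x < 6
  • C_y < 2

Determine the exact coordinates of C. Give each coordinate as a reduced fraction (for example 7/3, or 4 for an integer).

1. C_x = 0  [[BA ⟂ BC ⇒ -3x+4y+10=0] ∩ [|C−(6, 2)|²=225/4]]
2. C_y = -5/2  [[BA ⟂ BC ⇒ -3x+4y+10=0] ∩ [|C−(6, 2)|²=225/4]]
   so C = (0, -5/2)

C = (0, -5/2)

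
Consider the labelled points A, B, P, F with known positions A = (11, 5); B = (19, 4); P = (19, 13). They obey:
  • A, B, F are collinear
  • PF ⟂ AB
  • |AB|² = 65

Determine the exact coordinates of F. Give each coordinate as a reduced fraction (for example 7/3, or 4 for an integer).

F = (1163/65, 269/65)

1. F_x = 1163/65  [[A, B, F are collinear ⇒ 1x+8y-51=0] ∩ [PF ⟂ AB ⇒ 8x-1y-139=0]]
2. F_y = 269/65  [[A, B, F are collinear ⇒ 1x+8y-51=0] ∩ [PF ⟂ AB ⇒ 8x-1y-139=0]]
   so F = (1163/65, 269/65)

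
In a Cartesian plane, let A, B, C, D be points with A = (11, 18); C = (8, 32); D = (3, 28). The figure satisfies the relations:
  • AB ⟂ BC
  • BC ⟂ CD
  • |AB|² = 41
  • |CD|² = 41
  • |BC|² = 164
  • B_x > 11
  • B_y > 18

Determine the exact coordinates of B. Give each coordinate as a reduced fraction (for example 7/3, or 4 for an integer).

1. B_x = 16  [[BC ⟂ CD ⇒ 5x+4y-168=0] ∩ [|B−(11, 18)|²=41]]
2. B_y = 22  [[BC ⟂ CD ⇒ 5x+4y-168=0] ∩ [|B−(11, 18)|²=41]]
   so B = (16, 22)

B = (16, 22)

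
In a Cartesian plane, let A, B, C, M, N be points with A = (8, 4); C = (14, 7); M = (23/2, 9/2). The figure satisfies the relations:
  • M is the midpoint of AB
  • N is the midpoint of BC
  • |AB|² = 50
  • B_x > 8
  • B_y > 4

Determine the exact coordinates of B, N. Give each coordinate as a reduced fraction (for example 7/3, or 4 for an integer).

B = (15, 5)
N = (29/2, 6)

1. B_x = 15  [B = 2·M−A = 2·(23/2, 9/2)−(8, 4)]
2. B_y = 5  [B = 2·M−A = 2·(23/2, 9/2)−(8, 4)]
   so B = (15, 5)
3. N_x = 29/2  [2·N = B+C = (15, 5)+(14, 7)]
4. N_y = 6  [2·N = B+C = (15, 5)+(14, 7)]
   so N = (29/2, 6)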